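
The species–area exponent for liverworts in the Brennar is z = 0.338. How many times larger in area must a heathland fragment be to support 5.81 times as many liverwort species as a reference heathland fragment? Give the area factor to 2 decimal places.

(A₂/A₁)^0.338 = 5.81, so A₂/A₁ = 5.81^(1/0.338) = 5.81^2.959
ln(A₂/A₁) = ln 5.81 / 0.338 = 1.7596 / 0.338 = 5.2059
A₂/A₁ = e^5.2059 ≈ 182.3

182.34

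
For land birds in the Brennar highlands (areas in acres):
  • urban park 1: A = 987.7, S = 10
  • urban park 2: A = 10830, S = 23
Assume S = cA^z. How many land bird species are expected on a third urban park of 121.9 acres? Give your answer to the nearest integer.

z = ln(23/10) / ln(10830/987.7) = 0.8329 / 2.3947 = 0.3478
c = 10 / 987.7^0.3478 = 10 / 11 = 0.9087
S₃ = 0.9087 × 121.9^0.3478 = 0.9087 × 5.315 ≈ 4.83

5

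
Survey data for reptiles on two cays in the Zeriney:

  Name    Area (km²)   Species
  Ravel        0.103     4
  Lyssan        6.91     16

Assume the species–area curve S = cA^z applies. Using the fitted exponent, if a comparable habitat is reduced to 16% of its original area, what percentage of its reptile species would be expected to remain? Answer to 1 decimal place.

54.7%

z = ln(16/4) / ln(6.91/0.103) = 1.3863 / 4.2060 = 0.3296
S_new/S_old = (A_new/A_old)^z = 0.16^0.3296 = exp(0.3296 × -1.8326) = 0.5466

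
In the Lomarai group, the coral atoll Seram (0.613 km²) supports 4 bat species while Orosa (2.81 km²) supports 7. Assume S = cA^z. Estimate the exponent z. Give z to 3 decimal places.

0.368

Taking logs: ln S = ln c + z ln A, so z = (ln S₂ − ln S₁)/(ln A₂ − ln A₁).
z = ln(7/4) / ln(2.81/0.613) = ln(1.75) / ln(4.584) = 0.5596 / 1.5226 = 0.3675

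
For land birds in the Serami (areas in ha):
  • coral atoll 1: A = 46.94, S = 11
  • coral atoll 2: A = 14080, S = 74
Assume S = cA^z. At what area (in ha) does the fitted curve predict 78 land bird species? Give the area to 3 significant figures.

16500 ha

z = ln(74/11) / ln(14080/46.94) = 1.9062 / 5.7036 = 0.3342
c = 11 / 46.94^0.3342 = 11 / 3.619 = 3.039
A = (78/3.039)^(1/0.3342) ⇒ ln A = ln(25.66)/0.3342 = 9.7100
A = e^9.7100 ≈ 16482 ha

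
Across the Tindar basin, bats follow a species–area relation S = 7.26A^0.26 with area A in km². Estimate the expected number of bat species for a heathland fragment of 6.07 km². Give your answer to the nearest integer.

S = 7.26 × 6.07^0.26 = 7.26 × 1.598 ≈ 11.6

12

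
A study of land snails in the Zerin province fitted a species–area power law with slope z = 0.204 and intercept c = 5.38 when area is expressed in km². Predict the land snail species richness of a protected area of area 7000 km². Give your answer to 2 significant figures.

33

S = 5.38 × 7000^0.204 = 5.38 × 6.087 ≈ 32.75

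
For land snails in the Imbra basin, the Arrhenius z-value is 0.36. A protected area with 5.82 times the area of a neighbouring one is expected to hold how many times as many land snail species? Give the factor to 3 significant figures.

S₂/S₁ = (A₂/A₁)^z = 5.82^0.36
ln(S₂/S₁) = 0.36 × ln 5.82 = 0.36 × 1.7613 = 0.6341
S₂/S₁ = e^0.6341 ≈ 1.885

1.89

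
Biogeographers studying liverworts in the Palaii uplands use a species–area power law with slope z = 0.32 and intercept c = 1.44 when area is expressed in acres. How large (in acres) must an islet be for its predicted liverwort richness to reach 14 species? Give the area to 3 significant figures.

1220 acres

14 = 1.44 × A^0.32  ⇒  A^0.32 = 14/1.44 = 9.722
ln A = ln(9.722) / 0.32 = 2.2744 / 0.32 = 7.1075
A = e^7.1075 ≈ 1221 acres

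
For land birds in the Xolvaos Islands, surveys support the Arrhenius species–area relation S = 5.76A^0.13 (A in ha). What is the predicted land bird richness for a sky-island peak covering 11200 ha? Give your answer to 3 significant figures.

S = 5.76 × 11200^0.13
ln S = ln 5.76 + 0.13 × ln 11200 = 1.7509 + 0.13 × 9.3237 = 2.9630
S = e^2.9630 ≈ 19.36

19.4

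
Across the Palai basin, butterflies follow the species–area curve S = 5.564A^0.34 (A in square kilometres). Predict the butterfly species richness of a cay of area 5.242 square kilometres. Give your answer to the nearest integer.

10

S = 5.564 × 5.242^0.34
ln S = ln 5.564 + 0.34 × ln 5.242 = 1.7163 + 0.34 × 1.6567 = 2.2796
S = e^2.2796 ≈ 9.773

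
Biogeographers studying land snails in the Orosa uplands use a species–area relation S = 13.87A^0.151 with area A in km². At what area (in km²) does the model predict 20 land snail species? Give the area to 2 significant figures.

11 km²

20 = 13.87 × A^0.151  ⇒  A^0.151 = 20/13.87 = 1.442
ln A = ln(1.442) / 0.151 = 0.3660 / 0.151 = 2.4239
A = e^2.4239 ≈ 11.29 km²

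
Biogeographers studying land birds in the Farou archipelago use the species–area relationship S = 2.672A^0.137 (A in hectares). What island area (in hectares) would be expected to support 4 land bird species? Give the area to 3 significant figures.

19.0 hectares

4 = 2.672 × A^0.137  ⇒  A^0.137 = 4/2.672 = 1.497
ln A = ln(1.497) / 0.137 = 0.4035 / 0.137 = 2.9450
A = e^2.9450 ≈ 19.01 hectares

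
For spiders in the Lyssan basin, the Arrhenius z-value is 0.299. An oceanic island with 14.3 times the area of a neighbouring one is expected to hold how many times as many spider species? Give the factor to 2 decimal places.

2.22

S₂/S₁ = (A₂/A₁)^z = 14.3^0.299
ln(S₂/S₁) = 0.299 × ln 14.3 = 0.299 × 2.6603 = 0.7954
S₂/S₁ = e^0.7954 ≈ 2.215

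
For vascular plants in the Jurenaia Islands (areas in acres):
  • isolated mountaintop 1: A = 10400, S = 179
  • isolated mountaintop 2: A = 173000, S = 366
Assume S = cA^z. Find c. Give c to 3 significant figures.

z = ln(S₂/S₁) / ln(A₂/A₁) = ln(366/179) / ln(173000/10400) = 0.7152 / 2.8115 = 0.2544
c = S₁ / A₁^z = 179 / 10400^0.2544 = 179 / 10.52 = 17.02

17.0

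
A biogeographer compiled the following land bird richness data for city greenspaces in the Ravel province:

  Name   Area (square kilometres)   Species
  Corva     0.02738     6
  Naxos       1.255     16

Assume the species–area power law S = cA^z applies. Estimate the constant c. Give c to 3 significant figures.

15.1

z = ln(S₂/S₁) / ln(A₂/A₁) = ln(16/6) / ln(1.255/0.02738) = 0.9808 / 3.8251 = 0.2564
c = S₁ / A₁^z = 6 / 0.02738^0.2564 = 6 / 0.3975 = 15.09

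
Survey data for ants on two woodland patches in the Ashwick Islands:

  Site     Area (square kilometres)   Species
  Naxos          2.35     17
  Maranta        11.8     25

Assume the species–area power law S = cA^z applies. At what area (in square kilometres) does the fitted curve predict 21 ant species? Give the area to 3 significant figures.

z = ln(25/17) / ln(11.8/2.35) = 0.3857 / 1.6137 = 0.2390
c = 17 / 2.35^0.2390 = 17 / 1.227 = 13.86
A = (21/13.86)^(1/0.2390) ⇒ ln A = ln(1.515)/0.2390 = 1.7386
A = e^1.7386 ≈ 5.689 square kilometres

5.69 square kilometres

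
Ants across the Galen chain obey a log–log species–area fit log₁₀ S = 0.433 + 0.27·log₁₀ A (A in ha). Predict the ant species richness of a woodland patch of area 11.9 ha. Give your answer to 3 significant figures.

5.29

S = 2.71 × 11.9^0.27 = 2.71 × 1.952 ≈ 5.289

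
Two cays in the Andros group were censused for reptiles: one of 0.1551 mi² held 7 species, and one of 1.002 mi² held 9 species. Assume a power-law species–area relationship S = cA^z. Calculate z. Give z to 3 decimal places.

Taking logs: ln S = ln c + z ln A, so z = (ln S₂ − ln S₁)/(ln A₂ − ln A₁).
z = ln(9/7) / ln(1.002/0.1551) = ln(1.286) / ln(6.46) = 0.2513 / 1.8657 = 0.1347

0.135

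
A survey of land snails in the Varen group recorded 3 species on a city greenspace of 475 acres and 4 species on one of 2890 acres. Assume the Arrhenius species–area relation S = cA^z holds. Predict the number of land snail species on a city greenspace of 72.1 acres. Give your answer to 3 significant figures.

z = ln(4/3) / ln(2890/475) = 0.2877 / 1.8057 = 0.1593
c = 3 / 475^0.1593 = 3 / 2.67 = 1.124
S₃ = 1.124 × 72.1^0.1593 = 1.124 × 1.977 ≈ 2.222

2.22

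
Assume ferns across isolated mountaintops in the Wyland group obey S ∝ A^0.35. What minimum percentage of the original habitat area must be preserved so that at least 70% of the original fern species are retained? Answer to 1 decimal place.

Need (A_new/A_old)^0.35 = 0.7, so A_new/A_old = 0.7^(1/0.35) = 0.7^2.857
ln(A_new/A_old) = ln 0.7 / 0.35 = -0.3567 / 0.35 = -1.0191
A_new/A_old = e^-1.0191 ≈ 0.3609

36.1%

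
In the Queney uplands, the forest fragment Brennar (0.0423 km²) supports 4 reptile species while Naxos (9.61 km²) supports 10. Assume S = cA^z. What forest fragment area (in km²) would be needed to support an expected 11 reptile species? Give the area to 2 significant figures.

17 km²

z = ln(10/4) / ln(9.61/0.0423) = 0.9163 / 5.4258 = 0.1689
c = 4 / 0.0423^0.1689 = 4 / 0.5862 = 6.824
A = (11/6.824)^(1/0.1689) ⇒ ln A = ln(1.612)/0.1689 = 2.8272
A = e^2.8272 ≈ 16.9 km²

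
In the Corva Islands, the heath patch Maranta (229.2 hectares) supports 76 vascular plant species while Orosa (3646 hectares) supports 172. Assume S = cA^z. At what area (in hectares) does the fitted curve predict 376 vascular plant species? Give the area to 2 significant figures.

52000 hectares

z = ln(172/76) / ln(3646/229.2) = 0.8168 / 2.7668 = 0.2952
c = 76 / 229.2^0.2952 = 76 / 4.974 = 15.28
A = (376/15.28)^(1/0.2952) ⇒ ln A = ln(24.61)/0.2952 = 10.8507
A = e^10.8507 ≈ 51572 hectares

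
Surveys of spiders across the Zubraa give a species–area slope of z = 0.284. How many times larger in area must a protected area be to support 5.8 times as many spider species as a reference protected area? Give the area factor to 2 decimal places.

(A₂/A₁)^0.284 = 5.8, so A₂/A₁ = 5.8^(1/0.284) = 5.8^3.521
ln(A₂/A₁) = ln 5.8 / 0.284 = 1.7579 / 0.284 = 6.1896
A₂/A₁ = e^6.1896 ≈ 487.7

487.67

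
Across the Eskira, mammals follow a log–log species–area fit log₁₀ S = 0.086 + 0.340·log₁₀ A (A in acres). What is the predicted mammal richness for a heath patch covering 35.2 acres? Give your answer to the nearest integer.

4

S = 1.219 × 35.2^0.34
ln S = ln 1.219 + 0.34 × ln 35.2 = 0.1980 + 0.34 × 3.5610 = 1.4088
S = e^1.4088 ≈ 4.091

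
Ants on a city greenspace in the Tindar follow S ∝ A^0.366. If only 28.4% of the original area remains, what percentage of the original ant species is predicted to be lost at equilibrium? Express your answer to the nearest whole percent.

S_new/S_old = (A_new/A_old)^z = 0.284^0.366
= exp(0.366 × ln 0.284) = exp(0.366 × -1.2588) = exp(-0.4607) ≈ 0.6308
Fraction lost = 1 − 0.6308 = 0.3692

37%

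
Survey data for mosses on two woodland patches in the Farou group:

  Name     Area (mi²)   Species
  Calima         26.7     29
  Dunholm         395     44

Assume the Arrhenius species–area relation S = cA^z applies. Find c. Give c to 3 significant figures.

z = ln(S₂/S₁) / ln(A₂/A₁) = ln(44/29) / ln(395/26.7) = 0.4169 / 2.6942 = 0.1547
c = S₁ / A₁^z = 29 / 26.7^0.1547 = 29 / 1.662 = 17.44

17.4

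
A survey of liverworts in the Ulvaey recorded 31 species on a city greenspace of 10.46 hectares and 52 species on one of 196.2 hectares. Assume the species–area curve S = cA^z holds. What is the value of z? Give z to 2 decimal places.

0.18

Taking logs: ln S = ln c + z ln A, so z = (ln S₂ − ln S₁)/(ln A₂ − ln A₁).
z = ln(52/31) / ln(196.2/10.46) = ln(1.677) / ln(18.76) = 0.5173 / 2.9316 = 0.1764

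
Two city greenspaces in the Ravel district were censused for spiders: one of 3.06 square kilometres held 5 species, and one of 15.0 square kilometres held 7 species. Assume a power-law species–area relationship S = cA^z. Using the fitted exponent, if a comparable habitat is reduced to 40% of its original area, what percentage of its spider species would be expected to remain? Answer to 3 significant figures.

z = ln(7/5) / ln(15/3.06) = 0.3365 / 1.5896 = 0.2117
S_new/S_old = (A_new/A_old)^z = 0.4^0.2117 = exp(0.2117 × -0.9163) = 0.8237

82.4%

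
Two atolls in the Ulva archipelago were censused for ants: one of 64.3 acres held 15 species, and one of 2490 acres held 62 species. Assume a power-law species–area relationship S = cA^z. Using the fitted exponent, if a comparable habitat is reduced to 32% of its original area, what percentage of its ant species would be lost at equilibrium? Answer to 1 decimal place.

z = ln(62/15) / ln(2490/64.3) = 1.4191 / 3.6565 = 0.3881
S_new/S_old = (A_new/A_old)^z = 0.32^0.3881 = exp(0.3881 × -1.1394) = 0.6426
Fraction lost = 1 − 0.6426 = 0.3574

35.7%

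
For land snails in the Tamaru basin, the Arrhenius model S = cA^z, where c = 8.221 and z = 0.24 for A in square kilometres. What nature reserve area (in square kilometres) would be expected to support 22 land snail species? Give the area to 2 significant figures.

22 = 8.221 × A^0.24  ⇒  A^0.24 = 22/8.221 = 2.676
ln A = ln(2.676) / 0.24 = 0.9844 / 0.24 = 4.1015
A = e^4.1015 ≈ 60.43 square kilometres

60 square kilometres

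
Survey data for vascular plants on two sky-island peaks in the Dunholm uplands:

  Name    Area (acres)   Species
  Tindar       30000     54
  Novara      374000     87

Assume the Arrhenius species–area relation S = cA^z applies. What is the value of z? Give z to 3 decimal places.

Taking logs: ln S = ln c + z ln A, so z = (ln S₂ − ln S₁)/(ln A₂ − ln A₁).
z = ln(87/54) / ln(374000/30000) = ln(1.611) / ln(12.47) = 0.4769 / 2.5231 = 0.1890

0.189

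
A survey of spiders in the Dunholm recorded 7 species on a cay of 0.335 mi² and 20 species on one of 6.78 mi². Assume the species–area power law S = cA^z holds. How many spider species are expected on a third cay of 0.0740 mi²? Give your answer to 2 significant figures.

4.1

z = ln(20/7) / ln(6.78/0.335) = 1.0498 / 3.0076 = 0.3491
c = 7 / 0.335^0.3491 = 7 / 0.6827 = 10.25
S₃ = 10.25 × 0.074^0.3491 = 10.25 × 0.403 ≈ 4.132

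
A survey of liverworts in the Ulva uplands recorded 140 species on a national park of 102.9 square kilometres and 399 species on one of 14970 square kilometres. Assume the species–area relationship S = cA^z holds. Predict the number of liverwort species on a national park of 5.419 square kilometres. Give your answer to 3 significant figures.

75.4

z = ln(399/140) / ln(14970/102.9) = 1.0473 / 4.9800 = 0.2103
c = 140 / 102.9^0.2103 = 140 / 2.65 = 52.83
S₃ = 52.83 × 5.419^0.2103 = 52.83 × 1.427 ≈ 75.38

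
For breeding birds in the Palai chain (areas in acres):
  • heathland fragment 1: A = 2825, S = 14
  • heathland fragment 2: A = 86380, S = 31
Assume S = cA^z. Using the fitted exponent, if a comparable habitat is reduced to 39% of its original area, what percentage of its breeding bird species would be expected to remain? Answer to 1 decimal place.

z = ln(31/14) / ln(86380/2825) = 0.7949 / 3.4202 = 0.2324
S_new/S_old = (A_new/A_old)^z = 0.39^0.2324 = exp(0.2324 × -0.9416) = 0.8034

80.3%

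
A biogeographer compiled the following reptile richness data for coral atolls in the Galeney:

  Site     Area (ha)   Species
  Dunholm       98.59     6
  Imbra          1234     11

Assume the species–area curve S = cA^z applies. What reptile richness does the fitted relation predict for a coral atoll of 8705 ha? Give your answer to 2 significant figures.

18

z = ln(11/6) / ln(1234/98.59) = 0.6061 / 2.5270 = 0.2399
c = 6 / 98.59^0.2399 = 6 / 3.008 = 1.995
S₃ = 1.995 × 8705^0.2399 = 1.995 × 8.81 ≈ 17.58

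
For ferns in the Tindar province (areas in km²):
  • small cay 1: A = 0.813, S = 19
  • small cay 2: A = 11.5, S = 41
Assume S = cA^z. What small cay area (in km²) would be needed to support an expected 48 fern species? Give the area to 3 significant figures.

z = ln(41/19) / ln(11.5/0.813) = 0.7691 / 2.6494 = 0.2903
c = 19 / 0.813^0.2903 = 19 / 0.9417 = 20.18
A = (48/20.18)^(1/0.2903) ⇒ ln A = ln(2.379)/0.2903 = 2.9853
A = e^2.9853 ≈ 19.79 km²

19.8 km²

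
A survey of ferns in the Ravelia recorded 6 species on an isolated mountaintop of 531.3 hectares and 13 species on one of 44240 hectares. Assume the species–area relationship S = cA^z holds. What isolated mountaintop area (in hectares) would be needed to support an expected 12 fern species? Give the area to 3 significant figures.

28000 hectares

z = ln(13/6) / ln(44240/531.3) = 0.7732 / 4.4221 = 0.1748
c = 6 / 531.3^0.1748 = 6 / 2.996 = 2.003
A = (12/2.003)^(1/0.1748) ⇒ ln A = ln(5.992)/0.1748 = 10.2396
A = e^10.2396 ≈ 27990 hectares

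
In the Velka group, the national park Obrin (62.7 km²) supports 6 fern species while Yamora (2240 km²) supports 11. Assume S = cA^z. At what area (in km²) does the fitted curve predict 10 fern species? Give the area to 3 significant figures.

1280 km²

z = ln(11/6) / ln(2240/62.7) = 0.6061 / 3.5759 = 0.1695
c = 6 / 62.7^0.1695 = 6 / 2.017 = 2.975
A = (10/2.975)^(1/0.1695) ⇒ ln A = ln(3.361)/0.1695 = 7.1520
A = e^7.1520 ≈ 1277 km²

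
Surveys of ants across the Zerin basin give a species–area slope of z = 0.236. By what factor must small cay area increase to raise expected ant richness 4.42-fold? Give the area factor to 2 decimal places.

(A₂/A₁)^0.236 = 4.42, so A₂/A₁ = 4.42^(1/0.236) = 4.42^4.237
ln(A₂/A₁) = ln 4.42 / 0.236 = 1.4861 / 0.236 = 6.2972
A₂/A₁ = e^6.2972 ≈ 543.1

543.05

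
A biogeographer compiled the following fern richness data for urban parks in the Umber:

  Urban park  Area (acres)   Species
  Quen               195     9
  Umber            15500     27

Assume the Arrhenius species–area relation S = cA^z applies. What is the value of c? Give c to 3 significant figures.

z = ln(S₂/S₁) / ln(A₂/A₁) = ln(27/9) / ln(15500/195) = 1.0986 / 4.3756 = 0.2511
c = S₁ / A₁^z = 9 / 195^0.2511 = 9 / 3.758 = 2.395

2.39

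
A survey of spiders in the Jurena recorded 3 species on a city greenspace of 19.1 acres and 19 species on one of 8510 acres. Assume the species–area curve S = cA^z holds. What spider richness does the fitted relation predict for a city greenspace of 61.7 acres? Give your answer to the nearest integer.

4

z = ln(19/3) / ln(8510/19.1) = 1.8458 / 6.0993 = 0.3026
c = 3 / 19.1^0.3026 = 3 / 2.442 = 1.229
S₃ = 1.229 × 61.7^0.3026 = 1.229 × 3.482 ≈ 4.278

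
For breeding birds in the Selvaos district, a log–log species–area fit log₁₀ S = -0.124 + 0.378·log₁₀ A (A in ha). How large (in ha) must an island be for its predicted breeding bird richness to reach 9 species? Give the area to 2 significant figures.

710 ha

9 = 0.7516 × A^0.378  ⇒  A^0.378 = 9/0.7516 = 11.97
ln A = ln(11.97) / 0.378 = 2.4827 / 0.378 = 6.5681
A = e^6.5681 ≈ 712 ha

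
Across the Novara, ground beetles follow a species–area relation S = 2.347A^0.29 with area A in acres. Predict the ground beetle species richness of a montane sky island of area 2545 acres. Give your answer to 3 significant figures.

22.8

S = 2.347 × 2545^0.29
ln S = ln 2.347 + 0.29 × ln 2545 = 0.8531 + 0.29 × 7.8419 = 3.1273
S = e^3.1273 ≈ 22.81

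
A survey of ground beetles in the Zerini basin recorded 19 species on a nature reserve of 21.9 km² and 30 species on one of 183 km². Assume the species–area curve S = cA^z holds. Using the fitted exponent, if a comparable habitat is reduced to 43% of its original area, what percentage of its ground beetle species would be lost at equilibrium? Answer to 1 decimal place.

16.6%

z = ln(30/19) / ln(183/21.9) = 0.4568 / 2.1230 = 0.2151
S_new/S_old = (A_new/A_old)^z = 0.43^0.2151 = exp(0.2151 × -0.8440) = 0.834
Fraction lost = 1 − 0.834 = 0.166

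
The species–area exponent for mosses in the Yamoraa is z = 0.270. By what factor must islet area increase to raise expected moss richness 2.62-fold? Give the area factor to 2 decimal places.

(A₂/A₁)^0.27 = 2.62, so A₂/A₁ = 2.62^(1/0.27) = 2.62^3.704
ln(A₂/A₁) = ln 2.62 / 0.27 = 0.9632 / 0.27 = 3.5673
A₂/A₁ = e^3.5673 ≈ 35.42

35.42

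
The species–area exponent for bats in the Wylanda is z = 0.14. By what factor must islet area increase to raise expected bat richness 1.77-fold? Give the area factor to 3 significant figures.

59.1

(A₂/A₁)^0.14 = 1.77, so A₂/A₁ = 1.77^(1/0.14) = 1.77^7.143
ln(A₂/A₁) = ln 1.77 / 0.14 = 0.5710 / 0.14 = 4.0784
A₂/A₁ = e^4.0784 ≈ 59.05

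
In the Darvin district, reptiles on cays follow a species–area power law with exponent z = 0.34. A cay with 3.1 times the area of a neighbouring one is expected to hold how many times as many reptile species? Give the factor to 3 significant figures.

S₂/S₁ = (A₂/A₁)^z = 3.1^0.34
ln(S₂/S₁) = 0.34 × ln 3.1 = 0.34 × 1.1314 = 0.3847
S₂/S₁ = e^0.3847 ≈ 1.469

1.47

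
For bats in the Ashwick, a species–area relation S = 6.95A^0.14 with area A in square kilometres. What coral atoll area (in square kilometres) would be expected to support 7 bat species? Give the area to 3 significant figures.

7 = 6.95 × A^0.14  ⇒  A^0.14 = 7/6.95 = 1.007
ln A = ln(1.007) / 0.14 = 0.0072 / 0.14 = 0.0512
A = e^0.0512 ≈ 1.053 square kilometres

1.05 square kilometres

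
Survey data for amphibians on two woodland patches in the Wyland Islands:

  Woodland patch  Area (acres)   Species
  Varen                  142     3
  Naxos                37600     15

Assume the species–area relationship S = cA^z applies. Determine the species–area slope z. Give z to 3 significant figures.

Taking logs: ln S = ln c + z ln A, so z = (ln S₂ − ln S₁)/(ln A₂ − ln A₁).
z = ln(15/3) / ln(37600/142) = ln(5) / ln(264.8) = 1.6094 / 5.5789 = 0.2885

0.288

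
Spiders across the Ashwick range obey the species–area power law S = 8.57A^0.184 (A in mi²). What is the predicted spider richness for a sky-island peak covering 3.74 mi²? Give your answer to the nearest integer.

S = 8.57 × 3.74^0.184
ln S = ln 8.57 + 0.184 × ln 3.74 = 2.1483 + 0.184 × 1.3191 = 2.3910
S = e^2.3910 ≈ 10.92

11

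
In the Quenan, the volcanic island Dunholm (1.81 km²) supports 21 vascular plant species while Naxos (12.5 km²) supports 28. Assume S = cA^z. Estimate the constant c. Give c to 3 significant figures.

19.2

z = ln(S₂/S₁) / ln(A₂/A₁) = ln(28/21) / ln(12.5/1.81) = 0.2877 / 1.9324 = 0.1489
c = S₁ / A₁^z = 21 / 1.81^0.1489 = 21 / 1.092 = 19.22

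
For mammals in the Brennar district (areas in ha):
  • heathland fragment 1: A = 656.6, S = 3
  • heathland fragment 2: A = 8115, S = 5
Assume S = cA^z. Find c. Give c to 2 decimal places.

z = ln(S₂/S₁) / ln(A₂/A₁) = ln(5/3) / ln(8115/656.6) = 0.5108 / 2.5144 = 0.2032
c = S₁ / A₁^z = 3 / 656.6^0.2032 = 3 / 3.736 = 0.8031

0.80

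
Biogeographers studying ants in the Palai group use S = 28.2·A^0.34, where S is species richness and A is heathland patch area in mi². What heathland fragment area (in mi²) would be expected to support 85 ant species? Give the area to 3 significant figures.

25.7 mi²

85 = 28.2 × A^0.34  ⇒  A^0.34 = 85/28.2 = 3.014
ln A = ln(3.014) / 0.34 = 1.1033 / 0.34 = 3.2451
A = e^3.2451 ≈ 25.66 mi²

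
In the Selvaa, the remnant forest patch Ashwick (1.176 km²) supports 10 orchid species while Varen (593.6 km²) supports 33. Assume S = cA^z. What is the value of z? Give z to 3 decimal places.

Taking logs: ln S = ln c + z ln A, so z = (ln S₂ − ln S₁)/(ln A₂ − ln A₁).
z = ln(33/10) / ln(593.6/1.176) = ln(3.3) / ln(504.8) = 1.1939 / 6.2241 = 0.1918

0.192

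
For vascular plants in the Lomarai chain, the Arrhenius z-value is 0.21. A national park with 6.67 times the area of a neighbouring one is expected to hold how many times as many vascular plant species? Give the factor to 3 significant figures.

S₂/S₁ = (A₂/A₁)^z = 6.67^0.21
ln(S₂/S₁) = 0.21 × ln 6.67 = 0.21 × 1.8976 = 0.3985
S₂/S₁ = e^0.3985 ≈ 1.49

1.49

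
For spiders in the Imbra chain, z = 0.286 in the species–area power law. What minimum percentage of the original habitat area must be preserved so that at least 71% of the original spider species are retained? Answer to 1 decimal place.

30.2%

Need (A_new/A_old)^0.286 = 0.71, so A_new/A_old = 0.71^(1/0.286) = 0.71^3.497
ln(A_new/A_old) = ln 0.71 / 0.286 = -0.3425 / 0.286 = -1.1975
A_new/A_old = e^-1.1975 ≈ 0.3019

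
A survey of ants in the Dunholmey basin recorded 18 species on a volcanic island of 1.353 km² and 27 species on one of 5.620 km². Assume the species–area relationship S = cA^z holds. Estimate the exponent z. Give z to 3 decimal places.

0.285

Taking logs: ln S = ln c + z ln A, so z = (ln S₂ − ln S₁)/(ln A₂ − ln A₁).
z = ln(27/18) / ln(5.62/1.353) = ln(1.5) / ln(4.154) = 0.4055 / 1.4240 = 0.2847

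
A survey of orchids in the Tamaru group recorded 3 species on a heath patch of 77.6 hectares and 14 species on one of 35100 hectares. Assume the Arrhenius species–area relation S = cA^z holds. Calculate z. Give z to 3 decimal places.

0.252

Taking logs: ln S = ln c + z ln A, so z = (ln S₂ − ln S₁)/(ln A₂ − ln A₁).
z = ln(14/3) / ln(35100/77.6) = ln(4.667) / ln(452.3) = 1.5404 / 6.1144 = 0.2519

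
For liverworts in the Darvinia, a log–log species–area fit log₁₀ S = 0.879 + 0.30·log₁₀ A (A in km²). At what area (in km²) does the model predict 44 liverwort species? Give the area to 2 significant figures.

350 km²

44 = 7.568 × A^0.3  ⇒  A^0.3 = 44/7.568 = 5.814
ln A = ln(5.814) / 0.3 = 1.7602 / 0.3 = 5.8674
A = e^5.8674 ≈ 353.3 km²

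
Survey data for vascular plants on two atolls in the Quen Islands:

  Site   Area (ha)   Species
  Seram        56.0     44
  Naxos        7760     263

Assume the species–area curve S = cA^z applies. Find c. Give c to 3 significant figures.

10.2

z = ln(S₂/S₁) / ln(A₂/A₁) = ln(263/44) / ln(7760/56) = 1.7880 / 4.9314 = 0.3626
c = S₁ / A₁^z = 44 / 56^0.3626 = 44 / 4.304 = 10.22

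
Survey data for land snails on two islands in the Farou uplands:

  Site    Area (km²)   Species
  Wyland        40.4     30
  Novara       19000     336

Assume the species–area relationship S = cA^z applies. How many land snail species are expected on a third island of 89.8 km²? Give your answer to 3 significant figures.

41.1

z = ln(336/30) / ln(19000/40.4) = 2.4159 / 6.1534 = 0.3926
c = 30 / 40.4^0.3926 = 30 / 4.273 = 7.021
S₃ = 7.021 × 89.8^0.3926 = 7.021 × 5.846 ≈ 41.05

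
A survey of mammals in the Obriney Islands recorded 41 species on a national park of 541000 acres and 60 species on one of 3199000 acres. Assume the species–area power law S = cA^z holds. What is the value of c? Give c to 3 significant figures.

z = ln(S₂/S₁) / ln(A₂/A₁) = ln(60/41) / ln(3199000/541000) = 0.3808 / 1.7772 = 0.2143
c = S₁ / A₁^z = 41 / 541000^0.2143 = 41 / 16.92 = 2.423

2.42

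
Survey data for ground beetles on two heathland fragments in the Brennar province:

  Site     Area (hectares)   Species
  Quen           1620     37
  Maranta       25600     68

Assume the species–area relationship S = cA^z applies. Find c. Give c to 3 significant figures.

z = ln(S₂/S₁) / ln(A₂/A₁) = ln(68/37) / ln(25600/1620) = 0.6086 / 2.7602 = 0.2205
c = S₁ / A₁^z = 37 / 1620^0.2205 = 37 / 5.101 = 7.253

7.25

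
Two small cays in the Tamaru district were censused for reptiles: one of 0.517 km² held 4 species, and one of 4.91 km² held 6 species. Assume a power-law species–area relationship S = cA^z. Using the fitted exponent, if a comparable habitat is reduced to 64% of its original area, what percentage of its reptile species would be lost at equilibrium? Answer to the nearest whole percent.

8%

z = ln(6/4) / ln(4.91/0.517) = 0.4055 / 2.2510 = 0.1801
S_new/S_old = (A_new/A_old)^z = 0.64^0.1801 = exp(0.1801 × -0.4463) = 0.9228
Fraction lost = 1 − 0.9228 = 0.07724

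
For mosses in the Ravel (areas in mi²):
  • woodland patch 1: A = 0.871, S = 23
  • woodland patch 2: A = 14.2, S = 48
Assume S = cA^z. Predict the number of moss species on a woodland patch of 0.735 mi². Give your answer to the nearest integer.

22

z = ln(48/23) / ln(14.2/0.871) = 0.7357 / 2.7914 = 0.2636
c = 23 / 0.871^0.2636 = 23 / 0.9643 = 23.85
S₃ = 23.85 × 0.735^0.2636 = 23.85 × 0.9221 ≈ 21.99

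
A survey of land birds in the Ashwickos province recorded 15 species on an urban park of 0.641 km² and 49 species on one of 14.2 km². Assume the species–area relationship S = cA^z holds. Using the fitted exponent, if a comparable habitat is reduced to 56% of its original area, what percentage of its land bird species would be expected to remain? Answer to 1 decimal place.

80.1%

z = ln(49/15) / ln(14.2/0.641) = 1.1838 / 3.0980 = 0.3821
S_new/S_old = (A_new/A_old)^z = 0.56^0.3821 = exp(0.3821 × -0.5798) = 0.8013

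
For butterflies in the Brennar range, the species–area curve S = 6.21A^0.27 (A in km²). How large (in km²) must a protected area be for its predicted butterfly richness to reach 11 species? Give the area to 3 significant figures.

8.31 km²

11 = 6.21 × A^0.27  ⇒  A^0.27 = 11/6.21 = 1.771
ln A = ln(1.771) / 0.27 = 0.5717 / 0.27 = 2.1175
A = e^2.1175 ≈ 8.311 km²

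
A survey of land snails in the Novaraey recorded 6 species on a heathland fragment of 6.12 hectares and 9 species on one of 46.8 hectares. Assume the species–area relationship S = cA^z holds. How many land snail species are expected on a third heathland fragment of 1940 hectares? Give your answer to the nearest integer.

19

z = ln(9/6) / ln(46.8/6.12) = 0.4055 / 2.0343 = 0.1993
c = 6 / 6.12^0.1993 = 6 / 1.435 = 4.182
S₃ = 4.182 × 1940^0.1993 = 4.182 × 4.522 ≈ 18.91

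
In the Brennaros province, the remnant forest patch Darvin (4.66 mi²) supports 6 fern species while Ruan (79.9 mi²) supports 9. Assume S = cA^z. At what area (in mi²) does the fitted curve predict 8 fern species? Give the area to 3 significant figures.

35.0 mi²

z = ln(9/6) / ln(79.9/4.66) = 0.4055 / 2.8418 = 0.1427
c = 6 / 4.66^0.1427 = 6 / 1.246 = 4.817
A = (8/4.817)^(1/0.1427) ⇒ ln A = ln(1.661)/0.1427 = 3.5553
A = e^3.5553 ≈ 35 mi²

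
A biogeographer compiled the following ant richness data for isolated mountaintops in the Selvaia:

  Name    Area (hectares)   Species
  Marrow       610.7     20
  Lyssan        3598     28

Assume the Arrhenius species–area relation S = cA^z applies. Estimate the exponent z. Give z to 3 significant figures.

Taking logs: ln S = ln c + z ln A, so z = (ln S₂ − ln S₁)/(ln A₂ − ln A₁).
z = ln(28/20) / ln(3598/610.7) = ln(1.4) / ln(5.892) = 0.3365 / 1.7735 = 0.1897

0.190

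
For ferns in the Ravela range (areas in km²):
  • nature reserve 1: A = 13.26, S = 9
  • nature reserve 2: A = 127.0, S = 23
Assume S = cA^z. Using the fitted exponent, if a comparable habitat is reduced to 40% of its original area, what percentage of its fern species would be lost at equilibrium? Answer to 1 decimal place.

31.6%

z = ln(23/9) / ln(127/13.26) = 0.9383 / 2.2594 = 0.4153
S_new/S_old = (A_new/A_old)^z = 0.4^0.4153 = exp(0.4153 × -0.9163) = 0.6835
Fraction lost = 1 − 0.6835 = 0.3165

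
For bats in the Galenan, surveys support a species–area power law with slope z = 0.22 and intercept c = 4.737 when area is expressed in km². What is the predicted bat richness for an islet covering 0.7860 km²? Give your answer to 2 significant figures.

S = 4.737 × 0.786^0.22
ln S = ln 4.737 + 0.22 × ln 0.786 = 1.5554 + 0.22 × -0.2408 = 1.5024
S = e^1.5024 ≈ 4.493

4.5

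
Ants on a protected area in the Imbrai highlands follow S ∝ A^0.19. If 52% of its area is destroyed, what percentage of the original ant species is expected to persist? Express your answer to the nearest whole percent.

S_new/S_old = (A_new/A_old)^z = 0.48^0.19
= exp(0.19 × ln 0.48) = exp(0.19 × -0.7340) = exp(-0.1395) ≈ 0.8698

87%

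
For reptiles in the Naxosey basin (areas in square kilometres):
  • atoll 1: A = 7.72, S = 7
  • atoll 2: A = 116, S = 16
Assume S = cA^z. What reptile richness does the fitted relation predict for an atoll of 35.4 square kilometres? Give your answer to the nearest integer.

11

z = ln(16/7) / ln(116/7.72) = 0.8267 / 2.7098 = 0.3051
c = 7 / 7.72^0.3051 = 7 / 1.865 = 3.752
S₃ = 3.752 × 35.4^0.3051 = 3.752 × 2.969 ≈ 11.14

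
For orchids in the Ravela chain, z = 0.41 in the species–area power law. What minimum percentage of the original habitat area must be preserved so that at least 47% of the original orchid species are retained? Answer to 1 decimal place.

15.9%

Need (A_new/A_old)^0.41 = 0.47, so A_new/A_old = 0.47^(1/0.41) = 0.47^2.439
ln(A_new/A_old) = ln 0.47 / 0.41 = -0.7550 / 0.41 = -1.8415
A_new/A_old = e^-1.8415 ≈ 0.1586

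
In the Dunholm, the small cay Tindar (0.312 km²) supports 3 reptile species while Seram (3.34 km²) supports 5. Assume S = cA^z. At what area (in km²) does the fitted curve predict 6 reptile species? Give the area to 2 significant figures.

7.8 km²

z = ln(5/3) / ln(3.34/0.312) = 0.5108 / 2.3707 = 0.2155
c = 3 / 0.312^0.2155 = 3 / 0.778 = 3.856
A = (6/3.856)^(1/0.2155) ⇒ ln A = ln(1.556)/0.2155 = 2.0521
A = e^2.0521 ≈ 7.784 km²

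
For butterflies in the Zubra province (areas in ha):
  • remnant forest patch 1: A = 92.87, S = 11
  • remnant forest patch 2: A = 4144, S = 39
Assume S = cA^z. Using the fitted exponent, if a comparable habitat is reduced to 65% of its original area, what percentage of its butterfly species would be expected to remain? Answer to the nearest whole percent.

z = ln(39/11) / ln(4144/92.87) = 1.2657 / 3.7982 = 0.3332
S_new/S_old = (A_new/A_old)^z = 0.65^0.3332 = exp(0.3332 × -0.4308) = 0.8663

87%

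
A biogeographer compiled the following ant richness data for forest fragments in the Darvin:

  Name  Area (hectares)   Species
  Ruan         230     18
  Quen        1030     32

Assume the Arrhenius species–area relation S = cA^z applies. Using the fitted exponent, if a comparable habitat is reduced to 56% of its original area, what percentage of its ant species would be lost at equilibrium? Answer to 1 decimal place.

z = ln(32/18) / ln(1030/230) = 0.5754 / 1.4992 = 0.3838
S_new/S_old = (A_new/A_old)^z = 0.56^0.3838 = exp(0.3838 × -0.5798) = 0.8005
Fraction lost = 1 − 0.8005 = 0.1995

19.9%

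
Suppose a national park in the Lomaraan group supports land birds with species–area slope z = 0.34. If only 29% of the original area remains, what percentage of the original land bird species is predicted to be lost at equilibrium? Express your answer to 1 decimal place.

34.4%

S_new/S_old = (A_new/A_old)^z = 0.29^0.34
= exp(0.34 × ln 0.29) = exp(0.34 × -1.2379) = exp(-0.4209) ≈ 0.6565
Fraction lost = 1 − 0.6565 = 0.3435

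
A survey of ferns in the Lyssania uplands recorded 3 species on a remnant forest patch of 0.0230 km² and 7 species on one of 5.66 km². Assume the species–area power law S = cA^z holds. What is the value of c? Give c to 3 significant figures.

z = ln(S₂/S₁) / ln(A₂/A₁) = ln(7/3) / ln(5.66/0.023) = 0.8473 / 5.5057 = 0.1539
c = S₁ / A₁^z = 3 / 0.023^0.1539 = 3 / 0.5596 = 5.361

5.36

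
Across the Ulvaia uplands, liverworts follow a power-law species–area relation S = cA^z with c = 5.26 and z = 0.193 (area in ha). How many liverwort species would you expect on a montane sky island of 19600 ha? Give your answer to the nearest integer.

S = 5.26 × 19600^0.193
ln S = ln 5.26 + 0.193 × ln 19600 = 1.6601 + 0.193 × 9.8833 = 3.5676
S = e^3.5676 ≈ 35.43

35 species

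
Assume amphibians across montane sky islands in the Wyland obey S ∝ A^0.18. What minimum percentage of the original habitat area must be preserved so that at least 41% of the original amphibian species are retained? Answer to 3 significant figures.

Need (A_new/A_old)^0.18 = 0.41, so A_new/A_old = 0.41^(1/0.18) = 0.41^5.556
ln(A_new/A_old) = ln 0.41 / 0.18 = -0.8916 / 0.18 = -4.9533
A_new/A_old = e^-4.9533 ≈ 0.00706

0.706%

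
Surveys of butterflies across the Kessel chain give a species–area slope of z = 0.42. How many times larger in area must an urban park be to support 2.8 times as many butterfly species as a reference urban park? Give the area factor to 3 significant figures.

11.6

(A₂/A₁)^0.42 = 2.8, so A₂/A₁ = 2.8^(1/0.42) = 2.8^2.381
ln(A₂/A₁) = ln 2.8 / 0.42 = 1.0296 / 0.42 = 2.4515
A₂/A₁ = e^2.4515 ≈ 11.61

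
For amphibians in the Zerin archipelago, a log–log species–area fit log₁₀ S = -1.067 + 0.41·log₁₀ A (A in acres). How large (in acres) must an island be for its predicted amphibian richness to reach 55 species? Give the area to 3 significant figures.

7030000 acres

55 = 0.0857 × A^0.41  ⇒  A^0.41 = 55/0.0857 = 641.7
ln A = ln(641.7) / 0.41 = 6.4642 / 0.41 = 15.7663
A = e^15.7663 ≈ 7034384 acres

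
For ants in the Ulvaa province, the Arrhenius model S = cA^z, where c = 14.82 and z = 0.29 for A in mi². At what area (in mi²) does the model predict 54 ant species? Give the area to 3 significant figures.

86.4 mi²

54 = 14.82 × A^0.29  ⇒  A^0.29 = 54/14.82 = 3.644
ln A = ln(3.644) / 0.29 = 1.2930 / 0.29 = 4.4586
A = e^4.4586 ≈ 86.37 mi²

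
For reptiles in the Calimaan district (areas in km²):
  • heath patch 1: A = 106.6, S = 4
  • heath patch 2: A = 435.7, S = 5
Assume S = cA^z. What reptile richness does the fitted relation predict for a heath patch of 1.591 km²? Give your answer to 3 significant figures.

z = ln(5/4) / ln(435.7/106.6) = 0.2231 / 1.4079 = 0.1585
c = 4 / 106.6^0.1585 = 4 / 2.096 = 1.908
S₃ = 1.908 × 1.591^0.1585 = 1.908 × 1.076 ≈ 2.054

2.05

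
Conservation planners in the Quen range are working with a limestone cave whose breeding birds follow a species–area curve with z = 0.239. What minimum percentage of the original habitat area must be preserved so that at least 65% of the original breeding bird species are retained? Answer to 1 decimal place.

Need (A_new/A_old)^0.239 = 0.65, so A_new/A_old = 0.65^(1/0.239) = 0.65^4.184
ln(A_new/A_old) = ln 0.65 / 0.239 = -0.4308 / 0.239 = -1.8024
A_new/A_old = e^-1.8024 ≈ 0.1649

16.5%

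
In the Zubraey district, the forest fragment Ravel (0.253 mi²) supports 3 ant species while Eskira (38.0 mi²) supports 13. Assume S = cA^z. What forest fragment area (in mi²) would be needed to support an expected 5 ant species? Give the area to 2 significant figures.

1.5 mi²

z = ln(13/3) / ln(38/0.253) = 1.4663 / 5.0120 = 0.2926
c = 3 / 0.253^0.2926 = 3 / 0.6689 = 4.485
A = (5/4.485)^(1/0.2926) ⇒ ln A = ln(1.115)/0.2926 = 0.3716
A = e^0.3716 ≈ 1.45 mi²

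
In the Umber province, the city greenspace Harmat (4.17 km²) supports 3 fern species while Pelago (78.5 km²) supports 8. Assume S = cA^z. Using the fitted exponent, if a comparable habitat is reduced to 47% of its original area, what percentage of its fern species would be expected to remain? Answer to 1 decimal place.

z = ln(8/3) / ln(78.5/4.17) = 0.9808 / 2.9352 = 0.3342
S_new/S_old = (A_new/A_old)^z = 0.47^0.3342 = exp(0.3342 × -0.7550) = 0.777

77.7%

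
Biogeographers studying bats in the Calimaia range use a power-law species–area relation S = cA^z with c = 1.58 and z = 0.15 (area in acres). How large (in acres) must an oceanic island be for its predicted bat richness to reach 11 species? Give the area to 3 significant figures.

415000 acres

11 = 1.58 × A^0.15  ⇒  A^0.15 = 11/1.58 = 6.962
ln A = ln(6.962) / 0.15 = 1.9405 / 0.15 = 12.9365
A = e^12.9365 ≈ 415181 acres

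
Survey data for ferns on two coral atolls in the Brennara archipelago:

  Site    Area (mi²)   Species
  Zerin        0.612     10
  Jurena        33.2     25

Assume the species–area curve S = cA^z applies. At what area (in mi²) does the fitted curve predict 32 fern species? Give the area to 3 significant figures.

97.4 mi²

z = ln(25/10) / ln(33.2/0.612) = 0.9163 / 3.9936 = 0.2294
c = 10 / 0.612^0.2294 = 10 / 0.8935 = 11.19
A = (32/11.19)^(1/0.2294) ⇒ ln A = ln(2.859)/0.2294 = 4.5785
A = e^4.5785 ≈ 97.37 mi²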